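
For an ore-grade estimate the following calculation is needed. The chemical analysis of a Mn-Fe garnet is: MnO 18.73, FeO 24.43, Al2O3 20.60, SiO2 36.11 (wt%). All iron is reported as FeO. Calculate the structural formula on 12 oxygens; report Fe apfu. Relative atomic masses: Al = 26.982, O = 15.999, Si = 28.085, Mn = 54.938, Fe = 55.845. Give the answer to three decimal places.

18.73 wt% MnO ÷ 70.937 g/mol = 0.26404 mol, giving 0.26404 Mn and 0.26404 O.
24.43 wt% FeO ÷ 71.844 g/mol = 0.34004 mol, giving 0.34004 Fe and 0.34004 O.
20.60 wt% Al2O3 ÷ 101.961 g/mol = 0.20204 mol, giving 0.40408 Al and 0.60612 O.
36.11 wt% SiO2 ÷ 60.083 g/mol = 0.60100 mol, giving 0.60100 Si and 1.20200 O.
Oxygen sums to 2.41220; scaling by 12/2.41220 = 4.97471 puts the formula on 12 O.
Fe: 0.34004 × 4.97471 = 1.692 atoms per formula unit.

1.692 Fe apfu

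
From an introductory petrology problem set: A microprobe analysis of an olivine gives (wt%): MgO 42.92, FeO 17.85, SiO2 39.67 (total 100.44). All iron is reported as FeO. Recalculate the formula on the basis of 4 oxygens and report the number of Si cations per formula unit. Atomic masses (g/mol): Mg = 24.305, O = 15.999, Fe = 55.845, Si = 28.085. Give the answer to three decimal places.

MgO (M=40.304): mol = 1.06491; Mg = 1.06491, O = 1.06491.
FeO (M=71.844): mol = 0.24845; Fe = 0.24845, O = 0.24845.
SiO2 (M=60.083): mol = 0.66025; Si = 0.66025, O = 1.32050.
ΣO = 2.63386; factor = 4/ΣO = 1.51868.
Si apfu = 0.66025 × 1.51868 = 1.003.

1.003 Si apfu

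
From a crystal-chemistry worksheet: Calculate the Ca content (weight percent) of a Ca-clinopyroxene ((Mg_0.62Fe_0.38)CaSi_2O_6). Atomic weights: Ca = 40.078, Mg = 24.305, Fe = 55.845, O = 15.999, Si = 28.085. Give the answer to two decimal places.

Molar mass of (Mg_0.62Fe_0.38)CaSi_2O_6: 0.62·24.305 + 0.38·55.845 + 1·40.078 + 2·28.085 + 6·15.999 = 228.532 g/mol.
Mass of Ca per formula unit: 1 × 40.078 = 40.078 g.
Weight fraction Ca = 40.078 / 228.532 = 0.1754.

17.54 weight percent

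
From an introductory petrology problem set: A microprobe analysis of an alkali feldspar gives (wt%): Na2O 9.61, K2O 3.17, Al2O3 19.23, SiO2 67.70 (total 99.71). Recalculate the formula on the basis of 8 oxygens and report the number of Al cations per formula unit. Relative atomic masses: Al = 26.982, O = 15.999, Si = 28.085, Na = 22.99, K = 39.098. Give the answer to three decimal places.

Na2O (M=61.979): mol = 0.15505; Na = 0.31010, O = 0.15505.
K2O (M=94.195): mol = 0.03365; K = 0.06730, O = 0.03365.
Al2O3 (M=101.961): mol = 0.18860; Al = 0.37720, O = 0.56580.
SiO2 (M=60.083): mol = 1.12677; Si = 1.12677, O = 2.25354.
ΣO = 3.00804; factor = 8/ΣO = 2.65954.
Al apfu = 0.37720 × 2.65954 = 1.003.

1.003 Al apfu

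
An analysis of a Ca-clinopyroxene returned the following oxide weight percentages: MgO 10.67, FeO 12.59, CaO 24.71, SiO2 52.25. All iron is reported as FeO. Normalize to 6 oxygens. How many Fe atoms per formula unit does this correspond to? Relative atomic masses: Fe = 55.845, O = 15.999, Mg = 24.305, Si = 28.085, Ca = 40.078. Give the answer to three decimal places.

0.401 Fe apfu

MgO: 10.67/40.304 = 0.26474 mol → 0.26474 mol Mg, 0.26474 mol O.
FeO: 12.59/71.844 = 0.17524 mol → 0.17524 mol Fe, 0.17524 mol O.
CaO: 24.71/56.077 = 0.44064 mol → 0.44064 mol Ca, 0.44064 mol O.
SiO2: 52.25/60.083 = 0.86963 mol → 0.86963 mol Si, 1.73926 mol O.
Total oxygen = 2.61988 mol. Normalization factor = 6/2.61988 = 2.29018.
Fe per 6 O = 0.17524 × 2.29018 = 0.401.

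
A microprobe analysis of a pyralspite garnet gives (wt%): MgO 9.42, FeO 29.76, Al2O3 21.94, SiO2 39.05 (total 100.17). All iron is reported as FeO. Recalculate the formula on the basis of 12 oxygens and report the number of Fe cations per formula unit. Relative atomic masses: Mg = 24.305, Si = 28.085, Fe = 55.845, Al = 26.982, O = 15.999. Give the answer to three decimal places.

1.917 Fe apfu

MgO (M=40.304): mol = 0.23372; Mg = 0.23372, O = 0.23372.
FeO (M=71.844): mol = 0.41423; Fe = 0.41423, O = 0.41423.
Al2O3 (M=101.961): mol = 0.21518; Al = 0.43036, O = 0.64554.
SiO2 (M=60.083): mol = 0.64993; Si = 0.64993, O = 1.29986.
ΣO = 2.59335; factor = 12/ΣO = 4.62722.
Fe apfu = 0.41423 × 4.62722 = 1.917.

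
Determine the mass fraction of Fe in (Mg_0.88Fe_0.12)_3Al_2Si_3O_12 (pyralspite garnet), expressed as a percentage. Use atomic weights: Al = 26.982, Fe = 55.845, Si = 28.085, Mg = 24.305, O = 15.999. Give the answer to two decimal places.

4.85 mass %

Molar mass of (Mg_0.88Fe_0.12)_3Al_2Si_3O_12: 2.64*24.305 + 0.36*55.845 + 2*26.982 + 3*28.085 + 12*15.999 = 414.476 g/mol.
Mass of Fe per formula unit: 0.36 × 55.845 = 20.104 g.
Weight fraction Fe = 20.104 / 414.476 = 0.0485.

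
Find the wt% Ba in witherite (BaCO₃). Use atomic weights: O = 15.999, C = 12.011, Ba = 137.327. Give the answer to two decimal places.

69.59 weight percent

Formula mass = 1·137.327 + 1·12.011 + 3·15.999 = 197.335 g/mol, of which 137.327 g is Ba.
So Ba makes up 137.327/197.335 = 0.6959 of the mass, i.e. 69.59%.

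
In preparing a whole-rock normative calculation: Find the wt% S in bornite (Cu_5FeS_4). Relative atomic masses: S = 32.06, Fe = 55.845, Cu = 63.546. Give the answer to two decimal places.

25.56 weight percent

Molar mass of Cu_5FeS_4: 5·63.546 + 1·55.845 + 4·32.06 = 501.815 g/mol.
Mass of S per formula unit: 4 × 32.06 = 128.240 g.
Weight fraction S = 128.240 / 501.815 = 0.2556.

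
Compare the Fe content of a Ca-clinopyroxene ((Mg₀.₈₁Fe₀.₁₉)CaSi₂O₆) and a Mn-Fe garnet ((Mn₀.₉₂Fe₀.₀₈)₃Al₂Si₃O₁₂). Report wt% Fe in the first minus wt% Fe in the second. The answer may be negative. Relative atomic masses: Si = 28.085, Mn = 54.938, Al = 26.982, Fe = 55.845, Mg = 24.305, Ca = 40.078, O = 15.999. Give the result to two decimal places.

2.06 percentage points

M((Mg₀.₈₁Fe₀.₁₉)CaSi₂O₆) = 222.540 g/mol, so wt% Fe = 10.611/222.540 × 100 = 4.77%.
M((Mn₀.₉₂Fe₀.₀₈)₃Al₂Si₃O₁₂) = 495.239 g/mol, so wt% Fe = 13.403/495.239 × 100 = 2.71%.
4.77 − 2.71 = 2.06 pp.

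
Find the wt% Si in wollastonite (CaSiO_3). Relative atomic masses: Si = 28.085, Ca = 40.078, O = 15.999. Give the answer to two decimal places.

Molar mass of CaSiO_3: 1×40.078 + 1×28.085 + 3×15.999 = 116.160 g/mol.
Mass of Si per formula unit: 1 × 28.085 = 28.085 g.
Weight fraction Si = 28.085 / 116.160 = 0.2418.

24.18 wt%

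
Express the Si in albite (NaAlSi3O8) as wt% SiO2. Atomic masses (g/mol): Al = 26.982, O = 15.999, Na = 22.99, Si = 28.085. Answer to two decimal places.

68.74 wt%

Molar mass of NaAlSi3O8 = 1×22.99 + 1×26.982 + 3×28.085 + 8×15.999 = 262.219 g/mol.
Each formula unit contains 3 Si, equivalent to 3/1 = 3.0000 mol SiO2.
M(SiO2) = 1×28.085 + 2×15.999 = 60.083 g/mol.
Mass of SiO2 per formula unit = 3.0000 × 60.083 = 180.249 g.
SiO2 wt% = 180.249 / 262.219 × 100 = 68.74%.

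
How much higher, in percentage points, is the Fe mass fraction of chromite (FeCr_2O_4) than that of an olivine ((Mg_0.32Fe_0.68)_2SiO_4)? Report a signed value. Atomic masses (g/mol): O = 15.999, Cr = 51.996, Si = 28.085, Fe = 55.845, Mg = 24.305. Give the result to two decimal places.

First mineral: 55.845 g Fe in 223.833 g formula = 24.95 wt% Fe.
Second mineral: 75.949 g Fe in 183.585 g formula = 41.37 wt% Fe.
24.95% − 41.37% gives a difference of -16.42 percentage points.

-16.42 percentage points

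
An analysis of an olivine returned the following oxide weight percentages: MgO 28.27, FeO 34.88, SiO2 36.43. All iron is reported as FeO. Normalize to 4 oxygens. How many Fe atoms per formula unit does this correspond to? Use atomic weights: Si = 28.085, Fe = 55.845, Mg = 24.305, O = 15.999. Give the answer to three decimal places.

MgO (M=40.304): mol = 0.70142; Mg = 0.70142, O = 0.70142.
FeO (M=71.844): mol = 0.48550; Fe = 0.48550, O = 0.48550.
SiO2 (M=60.083): mol = 0.60633; Si = 0.60633, O = 1.21266.
ΣO = 2.39958; factor = 4/ΣO = 1.66696.
Fe apfu = 0.48550 × 1.66696 = 0.809.

0.809 Fe apfu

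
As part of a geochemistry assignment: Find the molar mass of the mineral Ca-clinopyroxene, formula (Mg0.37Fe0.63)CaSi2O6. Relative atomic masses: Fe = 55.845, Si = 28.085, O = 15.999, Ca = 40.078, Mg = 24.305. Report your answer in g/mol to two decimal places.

236.42 g/mol

M = 0.37·24.305 + 0.63·55.845 + 1·40.078 + 2·28.085 + 6·15.999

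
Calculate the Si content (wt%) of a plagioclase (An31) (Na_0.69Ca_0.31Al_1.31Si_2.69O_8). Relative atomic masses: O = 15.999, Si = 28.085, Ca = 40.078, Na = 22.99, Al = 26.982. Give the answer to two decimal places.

28.28 wt%

Molar mass of Na_0.69Ca_0.31Al_1.31Si_2.69O_8: 0.69·22.99 + 0.31·40.078 + 1.31·26.982 + 2.69·28.085 + 8·15.999 = 267.174 g/mol.
Mass of Si per formula unit: 2.69 × 28.085 = 75.549 g.
Weight fraction Si = 75.549 / 267.174 = 0.2828.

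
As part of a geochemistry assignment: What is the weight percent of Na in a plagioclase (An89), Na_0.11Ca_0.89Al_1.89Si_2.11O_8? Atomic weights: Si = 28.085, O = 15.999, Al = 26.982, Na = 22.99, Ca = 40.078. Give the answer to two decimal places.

Formula mass = 0.11·22.99 + 0.89·40.078 + 1.89·26.982 + 2.11·28.085 + 8·15.999 = 276.446 g/mol, of which 2.529 g is Na.
So Na makes up 2.529/276.446 = 0.0091 of the mass, i.e. 0.91%.

0.91 mass %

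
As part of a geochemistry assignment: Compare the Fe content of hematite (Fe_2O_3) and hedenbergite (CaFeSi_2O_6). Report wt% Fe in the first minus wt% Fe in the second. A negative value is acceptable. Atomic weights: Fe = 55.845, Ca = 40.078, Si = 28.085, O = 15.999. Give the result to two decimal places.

First mineral: 111.690 g Fe in 159.687 g formula = 69.94 wt% Fe.
Second mineral: 55.845 g Fe in 248.087 g formula = 22.51 wt% Fe.
69.94% − 22.51% gives a difference of 47.43 percentage points.

47.43 percentage points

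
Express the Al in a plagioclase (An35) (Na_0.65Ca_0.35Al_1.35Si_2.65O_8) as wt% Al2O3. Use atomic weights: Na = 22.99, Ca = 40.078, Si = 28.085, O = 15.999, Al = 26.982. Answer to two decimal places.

Molar mass of Na_0.65Ca_0.35Al_1.35Si_2.65O_8 = 0.65·22.99 + 0.35·40.078 + 1.35·26.982 + 2.65·28.085 + 8·15.999 = 267.814 g/mol.
Each formula unit contains 1.35 Al, equivalent to 1.35/2 = 0.6750 mol Al2O3.
M(Al2O3) = 2×26.982 + 3×15.999 = 101.961 g/mol.
Mass of Al2O3 per formula unit = 0.6750 × 101.961 = 68.824 g.
Al2O3 wt% = 68.824 / 267.814 × 100 = 25.70%.

25.70 wt%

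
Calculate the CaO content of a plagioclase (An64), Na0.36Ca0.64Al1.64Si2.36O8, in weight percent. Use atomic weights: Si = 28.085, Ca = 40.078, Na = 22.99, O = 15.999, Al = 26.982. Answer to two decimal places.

M(Na0.36Ca0.64Al1.64Si2.36O8) = 272.449 g/mol; M(CaO) = 56.077 g/mol.
Moles CaO per formula unit = 0.64 Ca ÷ 1 = 0.6400.
CaO fraction = (0.6400 × 56.077) / 272.449 = 35.889/272.449 = 0.1317.

13.17 wt%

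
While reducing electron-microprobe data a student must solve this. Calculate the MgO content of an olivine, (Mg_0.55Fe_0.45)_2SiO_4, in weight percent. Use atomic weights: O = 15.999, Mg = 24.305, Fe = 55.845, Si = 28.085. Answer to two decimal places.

26.22 wt%

Formula mass = 169.077 g/mol.
1.10 Mg → 1.1000 mol MgO per formula unit; M(MgO) = 40.304, so MgO mass = 44.334 g.
44.334/169.077 × 100 = 26.22 wt%.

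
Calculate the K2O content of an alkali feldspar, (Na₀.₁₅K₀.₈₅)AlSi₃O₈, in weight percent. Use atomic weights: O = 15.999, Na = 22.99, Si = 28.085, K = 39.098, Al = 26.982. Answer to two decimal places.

14.51 wt%

Molar mass of (Na₀.₁₅K₀.₈₅)AlSi₃O₈ = 0.15×22.99 + 0.85×39.098 + 1×26.982 + 3×28.085 + 8×15.999 = 275.911 g/mol.
Each formula unit contains 0.85 K, equivalent to 0.85/2 = 0.4250 mol K2O.
M(K2O) = 2×39.098 + 1×15.999 = 94.195 g/mol.
Mass of K2O per formula unit = 0.4250 × 94.195 = 40.033 g.
K2O wt% = 40.033 / 275.911 × 100 = 14.51%.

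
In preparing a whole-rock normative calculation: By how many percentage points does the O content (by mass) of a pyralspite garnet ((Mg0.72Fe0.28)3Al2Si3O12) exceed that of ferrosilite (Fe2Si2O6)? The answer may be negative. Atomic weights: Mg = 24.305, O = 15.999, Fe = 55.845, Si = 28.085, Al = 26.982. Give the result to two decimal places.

O in (Mg0.72Fe0.28)3Al2Si3O12: molar mass 429.616 g/mol; 12×15.999 = 191.988 g → 44.69 wt%.
O in Fe2Si2O6: molar mass 263.854 g/mol; 6×15.999 = 95.994 g → 36.38 wt%.
Difference = 44.69 − 36.38 = 8.31 percentage points.

8.31 percentage points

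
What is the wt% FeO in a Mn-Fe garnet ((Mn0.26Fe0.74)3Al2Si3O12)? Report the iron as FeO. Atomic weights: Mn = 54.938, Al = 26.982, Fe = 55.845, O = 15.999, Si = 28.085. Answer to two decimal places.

M((Mn0.26Fe0.74)3Al2Si3O12) = 497.035 g/mol; M(FeO) = 71.844 g/mol.
Moles FeO per formula unit = 2.22 Fe ÷ 1 = 2.2200.
FeO fraction = (2.2200 × 71.844) / 497.035 = 159.494/497.035 = 0.3209.

32.09 wt%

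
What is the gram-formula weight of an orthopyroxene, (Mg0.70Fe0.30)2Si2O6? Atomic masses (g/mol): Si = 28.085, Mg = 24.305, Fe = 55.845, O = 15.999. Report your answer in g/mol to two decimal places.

219.70 g/mol

Mg: 1.40 × 24.305 = 34.0270
Fe: 0.60 × 55.845 = 33.5070
Si: 2 × 28.085 = 56.1700
O: 6 × 15.999 = 95.9940
Summing the contributions gives the formula mass.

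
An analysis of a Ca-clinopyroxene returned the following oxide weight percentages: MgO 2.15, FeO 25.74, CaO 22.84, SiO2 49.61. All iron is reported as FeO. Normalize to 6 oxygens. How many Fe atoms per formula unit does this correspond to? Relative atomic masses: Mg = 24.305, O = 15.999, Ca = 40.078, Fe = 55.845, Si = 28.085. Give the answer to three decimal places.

MgO (M=40.304): mol = 0.05334; Mg = 0.05334, O = 0.05334.
FeO (M=71.844): mol = 0.35828; Fe = 0.35828, O = 0.35828.
CaO (M=56.077): mol = 0.40730; Ca = 0.40730, O = 0.40730.
SiO2 (M=60.083): mol = 0.82569; Si = 0.82569, O = 1.65138.
ΣO = 2.47030; factor = 6/ΣO = 2.42885.
Fe apfu = 0.35828 × 2.42885 = 0.870.

0.870 Fe apfu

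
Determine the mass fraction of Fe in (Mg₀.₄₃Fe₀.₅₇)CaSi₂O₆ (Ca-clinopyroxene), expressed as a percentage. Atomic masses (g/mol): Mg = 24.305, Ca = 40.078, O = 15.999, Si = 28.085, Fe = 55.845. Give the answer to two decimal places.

13.57 weight percent

M((Mg₀.₄₃Fe₀.₅₇)CaSi₂O₆) = 234.525 g/mol.
Fe contributes 0.57 × 55.845 = 31.832 g per mole.
31.832/234.525 = 0.1357 → 13.57%.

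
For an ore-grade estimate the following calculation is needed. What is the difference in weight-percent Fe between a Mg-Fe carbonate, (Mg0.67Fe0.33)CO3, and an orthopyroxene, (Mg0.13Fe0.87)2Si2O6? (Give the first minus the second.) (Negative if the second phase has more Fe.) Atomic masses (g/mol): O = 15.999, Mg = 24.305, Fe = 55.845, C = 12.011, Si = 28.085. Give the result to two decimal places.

-18.55 percentage points

Fe in (Mg0.67Fe0.33)CO3: molar mass 94.721 g/mol; 0.33×55.845 = 18.429 g → 19.46 wt%.
Fe in (Mg0.13Fe0.87)2Si2O6: molar mass 255.654 g/mol; 1.74×55.845 = 97.170 g → 38.01 wt%.
Difference = 19.46 − 38.01 = -18.55 percentage points.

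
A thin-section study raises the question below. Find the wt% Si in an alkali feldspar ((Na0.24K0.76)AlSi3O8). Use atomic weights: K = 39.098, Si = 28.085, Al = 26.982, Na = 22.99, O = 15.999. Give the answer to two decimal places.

Formula mass = 0.24×22.99 + 0.76×39.098 + 1×26.982 + 3×28.085 + 8×15.999 = 274.461 g/mol, of which 84.255 g is Si.
So Si makes up 84.255/274.461 = 0.3070 of the mass, i.e. 30.70%.

30.70 wt%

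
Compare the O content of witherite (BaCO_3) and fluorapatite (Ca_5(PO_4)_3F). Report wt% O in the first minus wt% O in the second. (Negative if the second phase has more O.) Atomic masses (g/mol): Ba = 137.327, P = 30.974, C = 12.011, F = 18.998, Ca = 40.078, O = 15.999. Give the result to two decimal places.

O in BaCO_3: molar mass 197.335 g/mol; 3×15.999 = 47.997 g → 24.32 wt%.
O in Ca_5(PO_4)_3F: molar mass 504.298 g/mol; 12×15.999 = 191.988 g → 38.07 wt%.
Difference = 24.32 − 38.07 = -13.75 percentage points.

-13.75 percentage points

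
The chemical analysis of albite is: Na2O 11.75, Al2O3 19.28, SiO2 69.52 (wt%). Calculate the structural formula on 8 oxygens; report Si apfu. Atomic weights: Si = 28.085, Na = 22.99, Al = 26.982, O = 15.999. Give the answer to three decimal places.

Na2O: 11.75/61.979 = 0.18958 mol → 0.37916 mol Na, 0.18958 mol O.
Al2O3: 19.28/101.961 = 0.18909 mol → 0.37818 mol Al, 0.56727 mol O.
SiO2: 69.52/60.083 = 1.15707 mol → 1.15707 mol Si, 2.31414 mol O.
Total oxygen = 3.07099 mol. Normalization factor = 8/3.07099 = 2.60502.
Si per 8 O = 1.15707 × 2.60502 = 3.014.

3.014 Si apfu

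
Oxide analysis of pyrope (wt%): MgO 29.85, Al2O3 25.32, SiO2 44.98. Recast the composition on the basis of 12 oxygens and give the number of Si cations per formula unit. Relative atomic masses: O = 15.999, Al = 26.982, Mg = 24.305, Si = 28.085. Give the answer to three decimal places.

29.85 wt% MgO ÷ 40.304 g/mol = 0.74062 mol, giving 0.74062 Mg and 0.74062 O.
25.32 wt% Al2O3 ÷ 101.961 g/mol = 0.24833 mol, giving 0.49666 Al and 0.74499 O.
44.98 wt% SiO2 ÷ 60.083 g/mol = 0.74863 mol, giving 0.74863 Si and 1.49726 O.
Oxygen sums to 2.98287; scaling by 12/2.98287 = 4.02297 puts the formula on 12 O.
Si: 0.74863 × 4.02297 = 3.012 atoms per formula unit.

3.012 Si apfu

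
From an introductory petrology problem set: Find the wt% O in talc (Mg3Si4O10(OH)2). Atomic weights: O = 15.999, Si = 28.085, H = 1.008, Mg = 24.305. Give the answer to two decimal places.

50.62 wt%

Formula mass = 3*24.305 + 4*28.085 + 12*15.999 + 2*1.008 = 379.259 g/mol, of which 191.988 g is O.
So O makes up 191.988/379.259 = 0.5062 of the mass, i.e. 50.62%.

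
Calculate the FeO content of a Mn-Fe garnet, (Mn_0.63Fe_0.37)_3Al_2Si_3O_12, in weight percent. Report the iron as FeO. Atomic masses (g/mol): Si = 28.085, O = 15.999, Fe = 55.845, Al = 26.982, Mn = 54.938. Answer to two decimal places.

16.08 wt%

Formula mass = 496.028 g/mol.
1.11 Fe → 1.1100 mol FeO per formula unit; M(FeO) = 71.844, so FeO mass = 79.747 g.
79.747/496.028 × 100 = 16.08 wt%.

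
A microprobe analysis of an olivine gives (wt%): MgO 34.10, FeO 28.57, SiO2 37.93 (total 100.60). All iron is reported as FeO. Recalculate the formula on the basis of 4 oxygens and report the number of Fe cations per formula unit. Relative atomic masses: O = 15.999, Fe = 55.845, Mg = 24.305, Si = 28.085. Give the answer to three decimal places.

0.635 Fe apfu

MgO: 34.10/40.304 = 0.84607 mol → 0.84607 mol Mg, 0.84607 mol O.
FeO: 28.57/71.844 = 0.39767 mol → 0.39767 mol Fe, 0.39767 mol O.
SiO2: 37.93/60.083 = 0.63129 mol → 0.63129 mol Si, 1.26258 mol O.
Total oxygen = 2.50632 mol. Normalization factor = 4/2.50632 = 1.59597.
Fe per 4 O = 0.39767 × 1.59597 = 0.635.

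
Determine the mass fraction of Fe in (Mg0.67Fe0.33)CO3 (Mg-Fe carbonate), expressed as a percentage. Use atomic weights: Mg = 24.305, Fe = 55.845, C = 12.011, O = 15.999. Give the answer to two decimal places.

Formula mass = 0.67×24.305 + 0.33×55.845 + 1×12.011 + 3×15.999 = 94.721 g/mol, of which 18.429 g is Fe.
So Fe makes up 18.429/94.721 = 0.1946 of the mass, i.e. 19.46%.

19.46 wt%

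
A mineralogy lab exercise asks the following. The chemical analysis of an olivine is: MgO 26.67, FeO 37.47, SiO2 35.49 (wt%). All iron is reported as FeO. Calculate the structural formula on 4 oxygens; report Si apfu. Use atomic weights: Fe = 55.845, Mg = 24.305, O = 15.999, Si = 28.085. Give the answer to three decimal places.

0.999 Si apfu

MgO (M=40.304): mol = 0.66172; Mg = 0.66172, O = 0.66172.
FeO (M=71.844): mol = 0.52155; Fe = 0.52155, O = 0.52155.
SiO2 (M=60.083): mol = 0.59068; Si = 0.59068, O = 1.18136.
ΣO = 2.36463; factor = 4/ΣO = 1.69160.
Si apfu = 0.59068 × 1.69160 = 0.999.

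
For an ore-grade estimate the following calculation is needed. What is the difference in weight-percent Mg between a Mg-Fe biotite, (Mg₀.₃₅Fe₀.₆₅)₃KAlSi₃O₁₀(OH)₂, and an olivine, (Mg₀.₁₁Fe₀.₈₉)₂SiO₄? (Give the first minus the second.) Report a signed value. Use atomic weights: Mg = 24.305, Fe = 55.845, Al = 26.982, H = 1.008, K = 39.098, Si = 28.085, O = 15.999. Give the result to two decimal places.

Mg in (Mg₀.₃₅Fe₀.₆₅)₃KAlSi₃O₁₀(OH)₂: molar mass 478.757 g/mol; 1.05×24.305 = 25.520 g → 5.33 wt%.
Mg in (Mg₀.₁₁Fe₀.₈₉)₂SiO₄: molar mass 196.832 g/mol; 0.22×24.305 = 5.347 g → 2.72 wt%.
Difference = 5.33 − 2.72 = 2.61 percentage points.

2.61 percentage points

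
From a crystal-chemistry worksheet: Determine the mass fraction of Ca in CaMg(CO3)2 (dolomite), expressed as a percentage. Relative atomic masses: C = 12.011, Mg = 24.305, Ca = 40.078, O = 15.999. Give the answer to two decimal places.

21.73 weight percent

M(CaMg(CO3)2) = 184.399 g/mol.
Ca contributes 1 × 40.078 = 40.078 g per mole.
40.078/184.399 = 0.2173 → 21.73%.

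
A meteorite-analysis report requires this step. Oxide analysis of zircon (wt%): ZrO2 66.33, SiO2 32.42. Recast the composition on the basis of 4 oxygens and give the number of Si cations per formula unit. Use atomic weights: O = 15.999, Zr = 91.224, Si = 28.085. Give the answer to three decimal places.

1.001 Si apfu

ZrO2: 66.33/123.222 = 0.53830 mol → 0.53830 mol Zr, 1.07660 mol O.
SiO2: 32.42/60.083 = 0.53959 mol → 0.53959 mol Si, 1.07918 mol O.
Total oxygen = 2.15578 mol. Normalization factor = 4/2.15578 = 1.85548.
Si per 4 O = 0.53959 × 1.85548 = 1.001.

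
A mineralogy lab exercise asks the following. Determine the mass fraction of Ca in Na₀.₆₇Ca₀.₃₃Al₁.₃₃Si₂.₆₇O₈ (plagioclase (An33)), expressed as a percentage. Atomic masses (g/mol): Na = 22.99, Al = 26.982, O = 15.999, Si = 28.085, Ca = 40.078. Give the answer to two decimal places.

Formula mass = 0.67·22.99 + 0.33·40.078 + 1.33·26.982 + 2.67·28.085 + 8·15.999 = 267.494 g/mol, of which 13.226 g is Ca.
So Ca makes up 13.226/267.494 = 0.0494 of the mass, i.e. 4.94%.

4.94 mass %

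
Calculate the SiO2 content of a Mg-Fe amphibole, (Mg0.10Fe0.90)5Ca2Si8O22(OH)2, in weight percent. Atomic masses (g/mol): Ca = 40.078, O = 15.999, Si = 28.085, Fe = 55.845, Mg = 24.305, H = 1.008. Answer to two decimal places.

50.37 wt%

Molar mass of (Mg0.10Fe0.90)5Ca2Si8O22(OH)2 = 0.50*24.305 + 4.50*55.845 + 2*40.078 + 8*28.085 + 24*15.999 + 2*1.008 = 954.283 g/mol.
Each formula unit contains 8 Si, equivalent to 8/1 = 8.0000 mol SiO2.
M(SiO2) = 1×28.085 + 2×15.999 = 60.083 g/mol.
Mass of SiO2 per formula unit = 8.0000 × 60.083 = 480.664 g.
SiO2 wt% = 480.664 / 954.283 × 100 = 50.37%.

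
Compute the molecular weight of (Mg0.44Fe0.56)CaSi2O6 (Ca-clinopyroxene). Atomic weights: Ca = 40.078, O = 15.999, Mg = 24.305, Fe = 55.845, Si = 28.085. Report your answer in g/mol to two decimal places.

234.21 g/mol

Mg: 0.44 × 24.305 = 10.6942
Fe: 0.56 × 55.845 = 31.2732
Ca: 1 × 40.078 = 40.0780
Si: 2 × 28.085 = 56.1700
O: 6 × 15.999 = 95.9940
Summing the contributions gives the formula mass.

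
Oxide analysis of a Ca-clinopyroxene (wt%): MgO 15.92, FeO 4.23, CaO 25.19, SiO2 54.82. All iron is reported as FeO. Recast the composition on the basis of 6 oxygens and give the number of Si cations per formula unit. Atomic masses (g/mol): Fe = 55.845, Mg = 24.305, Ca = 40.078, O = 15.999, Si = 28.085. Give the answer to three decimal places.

2.007 Si apfu

MgO (M=40.304): mol = 0.39500; Mg = 0.39500, O = 0.39500.
FeO (M=71.844): mol = 0.05888; Fe = 0.05888, O = 0.05888.
CaO (M=56.077): mol = 0.44920; Ca = 0.44920, O = 0.44920.
SiO2 (M=60.083): mol = 0.91240; Si = 0.91240, O = 1.82480.
ΣO = 2.72788; factor = 6/ΣO = 2.19951.
Si apfu = 0.91240 × 2.19951 = 2.007.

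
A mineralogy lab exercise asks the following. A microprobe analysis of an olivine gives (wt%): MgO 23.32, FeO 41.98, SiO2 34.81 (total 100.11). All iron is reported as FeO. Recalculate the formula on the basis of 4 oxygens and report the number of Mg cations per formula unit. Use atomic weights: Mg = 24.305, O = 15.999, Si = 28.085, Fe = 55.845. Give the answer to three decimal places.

0.997 Mg apfu

MgO (M=40.304): mol = 0.57860; Mg = 0.57860, O = 0.57860.
FeO (M=71.844): mol = 0.58432; Fe = 0.58432, O = 0.58432.
SiO2 (M=60.083): mol = 0.57937; Si = 0.57937, O = 1.15874.
ΣO = 2.32166; factor = 4/ΣO = 1.72291.
Mg apfu = 0.57860 × 1.72291 = 0.997.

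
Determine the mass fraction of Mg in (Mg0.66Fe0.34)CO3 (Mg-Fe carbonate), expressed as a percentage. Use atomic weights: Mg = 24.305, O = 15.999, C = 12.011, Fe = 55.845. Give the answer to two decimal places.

M((Mg0.66Fe0.34)CO3) = 95.037 g/mol.
Mg contributes 0.66 × 24.305 = 16.041 g per mole.
16.041/95.037 = 0.1688 → 16.88%.

16.88 wt%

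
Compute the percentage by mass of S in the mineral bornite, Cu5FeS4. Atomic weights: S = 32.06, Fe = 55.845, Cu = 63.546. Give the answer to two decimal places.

Formula mass = 5×63.546 + 1×55.845 + 4×32.06 = 501.815 g/mol, of which 128.240 g is S.
So S makes up 128.240/501.815 = 0.2556 of the mass, i.e. 25.56%.

25.56 wt%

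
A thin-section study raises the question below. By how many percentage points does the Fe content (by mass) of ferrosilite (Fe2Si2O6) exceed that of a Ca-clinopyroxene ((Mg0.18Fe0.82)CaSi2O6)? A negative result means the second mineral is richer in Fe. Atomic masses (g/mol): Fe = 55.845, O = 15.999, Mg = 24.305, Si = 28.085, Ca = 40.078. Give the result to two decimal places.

23.44 percentage points

M(Fe2Si2O6) = 263.854 g/mol, so wt% Fe = 111.690/263.854 × 100 = 42.33%.
M((Mg0.18Fe0.82)CaSi2O6) = 242.410 g/mol, so wt% Fe = 45.793/242.410 × 100 = 18.89%.
42.33 − 18.89 = 23.44 pp.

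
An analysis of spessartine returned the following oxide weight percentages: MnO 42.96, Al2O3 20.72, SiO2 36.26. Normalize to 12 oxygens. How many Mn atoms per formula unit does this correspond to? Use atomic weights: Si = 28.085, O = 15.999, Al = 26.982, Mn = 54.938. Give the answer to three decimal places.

MnO (M=70.937): mol = 0.60561; Mn = 0.60561, O = 0.60561.
Al2O3 (M=101.961): mol = 0.20321; Al = 0.40642, O = 0.60963.
SiO2 (M=60.083): mol = 0.60350; Si = 0.60350, O = 1.20700.
ΣO = 2.42224; factor = 12/ΣO = 4.95409.
Mn apfu = 0.60561 × 4.95409 = 3.000.

3.000 Mn apfu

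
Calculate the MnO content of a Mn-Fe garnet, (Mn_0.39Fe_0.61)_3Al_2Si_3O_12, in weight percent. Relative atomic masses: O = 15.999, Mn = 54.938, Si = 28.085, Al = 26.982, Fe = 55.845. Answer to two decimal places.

16.71 wt%

M((Mn_0.39Fe_0.61)_3Al_2Si_3O_12) = 496.681 g/mol; M(MnO) = 70.937 g/mol.
Moles MnO per formula unit = 1.17 Mn ÷ 1 = 1.1700.
MnO fraction = (1.1700 × 70.937) / 496.681 = 82.996/496.681 = 0.1671.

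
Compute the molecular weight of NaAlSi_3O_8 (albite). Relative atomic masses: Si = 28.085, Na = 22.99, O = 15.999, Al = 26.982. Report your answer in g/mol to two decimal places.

The formula mass is the sum 1(22.99) + 1(26.982) + 3(28.085) + 8(15.999).

262.22 g/mol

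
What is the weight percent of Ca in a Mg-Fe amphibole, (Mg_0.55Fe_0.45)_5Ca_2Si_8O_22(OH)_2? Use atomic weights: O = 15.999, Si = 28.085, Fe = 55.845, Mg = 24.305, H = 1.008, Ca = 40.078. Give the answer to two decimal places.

M((Mg_0.55Fe_0.45)_5Ca_2Si_8O_22(OH)_2) = 883.318 g/mol.
Ca contributes 2 × 40.078 = 80.156 g per mole.
80.156/883.318 = 0.0907 → 9.07%.

9.07 wt%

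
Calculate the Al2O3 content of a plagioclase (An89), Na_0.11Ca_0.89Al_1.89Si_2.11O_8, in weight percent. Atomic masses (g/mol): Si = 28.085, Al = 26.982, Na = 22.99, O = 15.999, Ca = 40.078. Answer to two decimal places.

M(Na_0.11Ca_0.89Al_1.89Si_2.11O_8) = 276.446 g/mol; M(Al2O3) = 101.961 g/mol.
Moles Al2O3 per formula unit = 1.89 Al ÷ 2 = 0.9450.
Al2O3 fraction = (0.9450 × 101.961) / 276.446 = 96.353/276.446 = 0.3485.

34.85 wt%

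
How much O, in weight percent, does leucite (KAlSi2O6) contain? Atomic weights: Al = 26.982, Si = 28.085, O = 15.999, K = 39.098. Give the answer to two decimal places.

Molar mass of KAlSi2O6: 1*39.098 + 1*26.982 + 2*28.085 + 6*15.999 = 218.244 g/mol.
Mass of O per formula unit: 6 × 15.999 = 95.994 g.
Weight fraction O = 95.994 / 218.244 = 0.4398.

43.98 weight percent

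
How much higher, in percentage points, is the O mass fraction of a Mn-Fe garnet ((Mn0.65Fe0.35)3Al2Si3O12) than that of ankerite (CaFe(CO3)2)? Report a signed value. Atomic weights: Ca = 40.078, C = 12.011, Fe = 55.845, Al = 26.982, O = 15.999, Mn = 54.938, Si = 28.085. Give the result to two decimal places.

M((Mn0.65Fe0.35)3Al2Si3O12) = 495.973 g/mol, so wt% O = 191.988/495.973 × 100 = 38.71%.
M(CaFe(CO3)2) = 215.939 g/mol, so wt% O = 95.994/215.939 × 100 = 44.45%.
38.71 − 44.45 = -5.74 pp.

-5.74 percentage points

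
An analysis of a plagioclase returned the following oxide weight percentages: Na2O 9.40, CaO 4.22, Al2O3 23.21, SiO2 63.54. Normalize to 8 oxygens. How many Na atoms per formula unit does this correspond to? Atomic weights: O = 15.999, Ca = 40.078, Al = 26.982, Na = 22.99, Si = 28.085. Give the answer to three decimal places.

0.802 Na apfu

9.40 wt% Na2O ÷ 61.979 g/mol = 0.15166 mol, giving 0.30332 Na and 0.15166 O.
4.22 wt% CaO ÷ 56.077 g/mol = 0.07525 mol, giving 0.07525 Ca and 0.07525 O.
23.21 wt% Al2O3 ÷ 101.961 g/mol = 0.22764 mol, giving 0.45528 Al and 0.68292 O.
63.54 wt% SiO2 ÷ 60.083 g/mol = 1.05754 mol, giving 1.05754 Si and 2.11508 O.
Oxygen sums to 3.02491; scaling by 8/3.02491 = 2.64471 puts the formula on 8 O.
Na: 0.30332 × 2.64471 = 0.802 atoms per formula unit.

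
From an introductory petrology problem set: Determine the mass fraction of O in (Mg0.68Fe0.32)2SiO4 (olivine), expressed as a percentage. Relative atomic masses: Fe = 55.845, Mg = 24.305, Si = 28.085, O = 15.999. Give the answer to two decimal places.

M((Mg0.68Fe0.32)2SiO4) = 160.877 g/mol.
O contributes 4 × 15.999 = 63.996 g per mole.
63.996/160.877 = 0.3978 → 39.78%.

39.78 weight percent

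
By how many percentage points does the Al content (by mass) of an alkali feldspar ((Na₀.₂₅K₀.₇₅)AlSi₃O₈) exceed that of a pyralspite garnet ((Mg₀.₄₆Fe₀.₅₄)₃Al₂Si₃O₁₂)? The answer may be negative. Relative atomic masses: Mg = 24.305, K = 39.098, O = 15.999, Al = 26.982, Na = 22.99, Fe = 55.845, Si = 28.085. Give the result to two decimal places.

-2.04 percentage points

First mineral: 26.982 g Al in 274.300 g formula = 9.84 wt% Al.
Second mineral: 53.964 g Al in 454.217 g formula = 11.88 wt% Al.
9.84% − 11.88% gives a difference of -2.04 percentage points.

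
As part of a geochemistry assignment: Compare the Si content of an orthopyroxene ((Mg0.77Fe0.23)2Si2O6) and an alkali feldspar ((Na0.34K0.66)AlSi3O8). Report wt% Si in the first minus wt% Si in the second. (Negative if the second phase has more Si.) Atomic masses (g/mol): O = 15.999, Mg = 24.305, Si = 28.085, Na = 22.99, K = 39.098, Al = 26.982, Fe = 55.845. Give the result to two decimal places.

-4.79 percentage points

First mineral: 56.170 g Si in 215.282 g formula = 26.09 wt% Si.
Second mineral: 84.255 g Si in 272.850 g formula = 30.88 wt% Si.
26.09% − 30.88% gives a difference of -4.79 percentage points.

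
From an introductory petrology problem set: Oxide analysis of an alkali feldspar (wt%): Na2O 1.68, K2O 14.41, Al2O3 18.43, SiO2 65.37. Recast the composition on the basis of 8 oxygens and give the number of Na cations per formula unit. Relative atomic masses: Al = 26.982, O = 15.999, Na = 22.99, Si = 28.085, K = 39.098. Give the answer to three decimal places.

Na2O (M=61.979): mol = 0.02711; Na = 0.05422, O = 0.02711.
K2O (M=94.195): mol = 0.15298; K = 0.30596, O = 0.15298.
Al2O3 (M=101.961): mol = 0.18076; Al = 0.36152, O = 0.54228.
SiO2 (M=60.083): mol = 1.08799; Si = 1.08799, O = 2.17598.
ΣO = 2.89835; factor = 8/ΣO = 2.76019.
Na apfu = 0.05422 × 2.76019 = 0.150.

0.150 Na apfu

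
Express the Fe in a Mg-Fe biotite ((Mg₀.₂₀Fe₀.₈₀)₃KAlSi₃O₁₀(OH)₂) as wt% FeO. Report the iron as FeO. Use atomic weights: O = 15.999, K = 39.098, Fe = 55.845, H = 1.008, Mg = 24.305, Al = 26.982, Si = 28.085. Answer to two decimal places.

Formula mass = 492.950 g/mol.
2.40 Fe → 2.4000 mol FeO per formula unit; M(FeO) = 71.844, so FeO mass = 172.426 g.
172.426/492.950 × 100 = 34.98 wt%.

34.98 wt%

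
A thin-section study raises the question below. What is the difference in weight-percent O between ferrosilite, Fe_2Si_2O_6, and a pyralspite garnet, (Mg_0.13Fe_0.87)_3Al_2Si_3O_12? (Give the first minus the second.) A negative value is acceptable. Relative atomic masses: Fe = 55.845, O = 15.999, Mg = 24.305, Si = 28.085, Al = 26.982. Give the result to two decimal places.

-3.17 percentage points

O in Fe_2Si_2O_6: molar mass 263.854 g/mol; 6×15.999 = 95.994 g → 36.38 wt%.
O in (Mg_0.13Fe_0.87)_3Al_2Si_3O_12: molar mass 485.441 g/mol; 12×15.999 = 191.988 g → 39.55 wt%.
Difference = 36.38 − 39.55 = -3.17 percentage points.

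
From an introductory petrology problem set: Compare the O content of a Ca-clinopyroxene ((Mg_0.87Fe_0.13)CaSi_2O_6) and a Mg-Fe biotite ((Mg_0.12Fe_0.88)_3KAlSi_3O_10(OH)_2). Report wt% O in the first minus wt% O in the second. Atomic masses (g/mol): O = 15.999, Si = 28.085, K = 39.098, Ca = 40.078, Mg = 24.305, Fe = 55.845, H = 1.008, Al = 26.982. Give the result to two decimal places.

First mineral: 95.994 g O in 220.647 g formula = 43.51 wt% O.
Second mineral: 191.988 g O in 500.520 g formula = 38.36 wt% O.
43.51% − 38.36% gives a difference of 5.15 percentage points.

5.15 percentage points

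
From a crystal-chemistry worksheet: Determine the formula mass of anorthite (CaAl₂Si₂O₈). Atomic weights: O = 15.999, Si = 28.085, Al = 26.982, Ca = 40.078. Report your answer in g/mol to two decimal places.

The formula mass is the sum 1·40.078 + 2·26.982 + 2·28.085 + 8·15.999.

278.20 g/mol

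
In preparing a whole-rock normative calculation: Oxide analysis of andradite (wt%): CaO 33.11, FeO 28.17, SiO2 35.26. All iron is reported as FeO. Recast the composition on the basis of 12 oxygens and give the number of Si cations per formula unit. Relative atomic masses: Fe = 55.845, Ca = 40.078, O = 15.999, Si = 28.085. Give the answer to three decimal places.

3.266 Si apfu

CaO (M=56.077): mol = 0.59044; Ca = 0.59044, O = 0.59044.
FeO (M=71.844): mol = 0.39210; Fe = 0.39210, O = 0.39210.
SiO2 (M=60.083): mol = 0.58685; Si = 0.58685, O = 1.17370.
ΣO = 2.15624; factor = 12/ΣO = 5.56524.
Si apfu = 0.58685 × 5.56524 = 3.266.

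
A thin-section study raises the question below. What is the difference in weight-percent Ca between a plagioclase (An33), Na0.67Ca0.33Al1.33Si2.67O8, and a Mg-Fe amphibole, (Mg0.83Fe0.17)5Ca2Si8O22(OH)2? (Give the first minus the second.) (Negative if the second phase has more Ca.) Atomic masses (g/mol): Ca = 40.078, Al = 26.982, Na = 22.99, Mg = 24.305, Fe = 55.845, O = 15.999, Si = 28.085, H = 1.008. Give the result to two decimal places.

First mineral: 13.226 g Ca in 267.494 g formula = 4.94 wt% Ca.
Second mineral: 80.156 g Ca in 839.162 g formula = 9.55 wt% Ca.
4.94% − 9.55% gives a difference of -4.61 percentage points.

-4.61 percentage points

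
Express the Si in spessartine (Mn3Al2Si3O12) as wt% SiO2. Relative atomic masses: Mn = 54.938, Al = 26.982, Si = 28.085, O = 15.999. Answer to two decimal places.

Formula mass = 495.021 g/mol.
3 Si → 3.0000 mol SiO2 per formula unit; M(SiO2) = 60.083, so SiO2 mass = 180.249 g.
180.249/495.021 × 100 = 36.41 wt%.

36.41 wt%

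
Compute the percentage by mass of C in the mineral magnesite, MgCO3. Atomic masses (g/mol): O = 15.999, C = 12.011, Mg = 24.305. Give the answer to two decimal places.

14.25 weight percent

Formula mass = 1*24.305 + 1*12.011 + 3*15.999 = 84.313 g/mol, of which 12.011 g is C.
So C makes up 12.011/84.313 = 0.1425 of the mass, i.e. 14.25%.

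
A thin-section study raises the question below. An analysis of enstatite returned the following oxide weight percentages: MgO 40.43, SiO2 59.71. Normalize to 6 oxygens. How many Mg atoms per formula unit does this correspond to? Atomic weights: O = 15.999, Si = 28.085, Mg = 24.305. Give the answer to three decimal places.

MgO (M=40.304): mol = 1.00313; Mg = 1.00313, O = 1.00313.
SiO2 (M=60.083): mol = 0.99379; Si = 0.99379, O = 1.98758.
ΣO = 2.99071; factor = 6/ΣO = 2.00621.
Mg apfu = 1.00313 × 2.00621 = 2.012.

2.012 Mg apfu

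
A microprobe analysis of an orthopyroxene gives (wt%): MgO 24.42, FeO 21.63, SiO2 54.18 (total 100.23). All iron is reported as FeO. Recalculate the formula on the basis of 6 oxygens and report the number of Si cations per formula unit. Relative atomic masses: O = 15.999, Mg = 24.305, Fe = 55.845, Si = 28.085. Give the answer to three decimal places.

1.996 Si apfu

MgO (M=40.304): mol = 0.60590; Mg = 0.60590, O = 0.60590.
FeO (M=71.844): mol = 0.30107; Fe = 0.30107, O = 0.30107.
SiO2 (M=60.083): mol = 0.90175; Si = 0.90175, O = 1.80350.
ΣO = 2.71047; factor = 6/ΣO = 2.21364.
Si apfu = 0.90175 × 2.21364 = 1.996.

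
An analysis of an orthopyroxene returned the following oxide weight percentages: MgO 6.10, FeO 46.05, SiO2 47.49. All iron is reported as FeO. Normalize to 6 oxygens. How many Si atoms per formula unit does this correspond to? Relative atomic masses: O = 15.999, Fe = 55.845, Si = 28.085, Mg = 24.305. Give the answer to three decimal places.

1.998 Si apfu

6.10 wt% MgO ÷ 40.304 g/mol = 0.15135 mol, giving 0.15135 Mg and 0.15135 O.
46.05 wt% FeO ÷ 71.844 g/mol = 0.64097 mol, giving 0.64097 Fe and 0.64097 O.
47.49 wt% SiO2 ÷ 60.083 g/mol = 0.79041 mol, giving 0.79041 Si and 1.58082 O.
Oxygen sums to 2.37314; scaling by 6/2.37314 = 2.52830 puts the formula on 6 O.
Si: 0.79041 × 2.52830 = 1.998 atoms per formula unit.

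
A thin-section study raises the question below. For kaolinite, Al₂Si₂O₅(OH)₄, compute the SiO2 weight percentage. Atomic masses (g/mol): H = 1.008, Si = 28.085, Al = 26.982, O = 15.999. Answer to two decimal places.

46.55 wt%

M(Al₂Si₂O₅(OH)₄) = 258.157 g/mol; M(SiO2) = 60.083 g/mol.
Moles SiO2 per formula unit = 2 Si ÷ 1 = 2.0000.
SiO2 fraction = (2.0000 × 60.083) / 258.157 = 120.166/258.157 = 0.4655.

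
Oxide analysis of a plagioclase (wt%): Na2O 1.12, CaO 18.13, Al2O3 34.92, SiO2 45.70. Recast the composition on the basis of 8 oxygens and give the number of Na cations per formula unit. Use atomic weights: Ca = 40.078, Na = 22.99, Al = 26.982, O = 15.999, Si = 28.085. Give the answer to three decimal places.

1.12 wt% Na2O ÷ 61.979 g/mol = 0.01807 mol, giving 0.03614 Na and 0.01807 O.
18.13 wt% CaO ÷ 56.077 g/mol = 0.32331 mol, giving 0.32331 Ca and 0.32331 O.
34.92 wt% Al2O3 ÷ 101.961 g/mol = 0.34248 mol, giving 0.68496 Al and 1.02744 O.
45.70 wt% SiO2 ÷ 60.083 g/mol = 0.76061 mol, giving 0.76061 Si and 1.52122 O.
Oxygen sums to 2.89004; scaling by 8/2.89004 = 2.76813 puts the formula on 8 O.
Na: 0.03614 × 2.76813 = 0.100 atoms per formula unit.

0.100 Na apfu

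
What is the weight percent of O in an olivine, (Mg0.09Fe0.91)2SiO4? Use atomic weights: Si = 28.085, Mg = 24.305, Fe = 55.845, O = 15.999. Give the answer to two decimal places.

32.31 mass %

M((Mg0.09Fe0.91)2SiO4) = 198.094 g/mol.
O contributes 4 × 15.999 = 63.996 g per mole.
63.996/198.094 = 0.3231 → 32.31%.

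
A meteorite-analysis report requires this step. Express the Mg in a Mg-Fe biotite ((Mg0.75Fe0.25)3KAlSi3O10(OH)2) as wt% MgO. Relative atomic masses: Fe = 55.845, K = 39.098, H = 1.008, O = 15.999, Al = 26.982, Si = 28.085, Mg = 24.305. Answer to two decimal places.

20.57 wt%

M((Mg0.75Fe0.25)3KAlSi3O10(OH)2) = 440.909 g/mol; M(MgO) = 40.304 g/mol.
Moles MgO per formula unit = 2.25 Mg ÷ 1 = 2.2500.
MgO fraction = (2.2500 × 40.304) / 440.909 = 90.684/440.909 = 0.2057.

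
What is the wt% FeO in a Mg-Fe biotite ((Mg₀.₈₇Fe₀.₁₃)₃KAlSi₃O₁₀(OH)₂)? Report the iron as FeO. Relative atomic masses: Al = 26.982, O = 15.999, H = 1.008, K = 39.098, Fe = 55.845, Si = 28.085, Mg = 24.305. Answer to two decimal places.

Molar mass of (Mg₀.₈₇Fe₀.₁₃)₃KAlSi₃O₁₀(OH)₂ = 2.61*24.305 + 0.39*55.845 + 1*39.098 + 1*26.982 + 3*28.085 + 12*15.999 + 2*1.008 = 429.555 g/mol.
Each formula unit contains 0.39 Fe, equivalent to 0.39/1 = 0.3900 mol FeO.
M(FeO) = 1×55.845 + 1×15.999 = 71.844 g/mol.
Mass of FeO per formula unit = 0.3900 × 71.844 = 28.019 g.
FeO wt% = 28.019 / 429.555 × 100 = 6.52%.

6.52 wt%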